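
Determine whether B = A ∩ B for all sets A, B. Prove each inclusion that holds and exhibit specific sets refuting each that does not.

The sets are not equal: only the reverse inclusion holds.

Reverse inclusion. Let x ∈ A ∩ B. Then x ∈ A ∩ B, from which x ∈ B.

Forward inclusion. This inclusion fails. Take A = ∅, B = {1}; then 1 ∈ B but 1 ∉ A ∩ B.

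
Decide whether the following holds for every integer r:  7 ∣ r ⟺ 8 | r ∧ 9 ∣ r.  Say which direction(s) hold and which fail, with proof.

Both directions fail.

(⟹) This fails: take r = 7. Certainly 7 ∣ 7, but 8 ∤ 7.

(⟸) This fails: take r = 72. Both 8 ∣ 72 and 9 ∣ 72, yet 72 is not a multiple of 7 (since 72 = 10·7 + 2), so 7 ∤ 72.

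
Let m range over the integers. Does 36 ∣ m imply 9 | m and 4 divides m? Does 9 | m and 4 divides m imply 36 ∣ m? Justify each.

[⇒] If 36 ∣ m, write m = 36q. Since 36 = 4·9, m = 9·(4q), so 9 ∣ m; and since 36 = 9·4, m = 4·(9q), so 4 ∣ m.

[⇐] Suppose 9 ∣ m and 4 ∣ m. Any common multiple of 9 and 4 is a multiple of their lcm; here gcd(9, 4) = 1, so lcm(9, 4) = 9·4 = 36, so 36 ∣ m.

Equivalent; both directions hold.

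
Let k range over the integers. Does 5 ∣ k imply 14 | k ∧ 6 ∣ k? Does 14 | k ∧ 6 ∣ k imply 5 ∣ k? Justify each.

[⇒] This fails: take k = 5. Certainly 5 ∣ 5, but 14 ∤ 5.

[⇐] This fails: take k = 42. Both 14 ∣ 42 and 6 ∣ 42, yet 42 is not a multiple of 5 (since 42 = 8·5 + 2), so 5 ∤ 42.

Both directions fail.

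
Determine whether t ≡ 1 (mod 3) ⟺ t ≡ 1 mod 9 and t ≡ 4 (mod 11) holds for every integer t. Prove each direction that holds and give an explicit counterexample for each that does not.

[⇒] This fails: t = 1 gives 1 ≡ 1 (mod 3) but 1 ≡ 1 (mod 11), so the conjunction on the right does not hold.

[⇐] Conversely, if t ≡ 1 (mod 9) and t ≡ 4 (mod 11), then by the Chinese remainder theorem t ≡ 37 (mod 99). Since 37 ≡ 1 (mod 3) and 3 ∣ 99, we get t ≡ 1 (mod 3).

(⇒) fails; (⇐) holds.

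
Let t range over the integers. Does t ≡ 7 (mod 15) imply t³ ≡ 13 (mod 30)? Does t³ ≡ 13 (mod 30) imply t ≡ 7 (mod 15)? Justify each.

[⇒] This fails: take t = 22. Then 22 ≡ 7 (mod 15), but 22³ = 10648 ≡ 28 (mod 30), not 13.

[⇐] Conversely, the residues r modulo 30 with r³ ≡ 13 (mod 30) are exactly {7}, and each is ≡ 7 (mod 15).

The forward direction fails; the converse holds.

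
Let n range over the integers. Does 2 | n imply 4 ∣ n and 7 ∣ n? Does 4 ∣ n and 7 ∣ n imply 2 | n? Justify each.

Not equivalent: only (⇐) holds.

(⇒) This fails: take n = 2. Certainly 2 ∣ 2, but 4 ∤ 2.

(⇐) Suppose 4 ∣ n and 7 ∣ n. Any common multiple of 4 and 7 is a multiple of their lcm; here gcd(4, 7) = 1, so lcm(4, 7) = 4·7 = 28, so 28 ∣ n. Since 2 ∣ 28, it follows that 2 ∣ n.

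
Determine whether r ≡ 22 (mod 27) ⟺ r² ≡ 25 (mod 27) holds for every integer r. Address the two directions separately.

Forward direction. Suppose r ≡ 22 (mod 27). Write r = 27j + 22. Then (27j + 22)² = 729j² + 1188j + 484 = 27(27j² + 44j + 17) + 25, so r² ≡ 25 (mod 27).

Converse. This fails: take r = 5. Then 5² = 25 ≡ 25 (mod 27), yet 5 ≡ 5 (mod 27), not 22.

The forward direction holds; the converse fails.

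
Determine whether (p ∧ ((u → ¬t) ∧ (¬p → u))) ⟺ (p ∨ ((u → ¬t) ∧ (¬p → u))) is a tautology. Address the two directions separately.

(⇒) holds; (⇐) fails.

Forward direction. Assume the antecedent. If u is true, the antecedent forces (u = T, t = F, p = T), and p ∨ ((u → ¬t) ∧ (¬p → u)) holds there. If u is false, the antecedent forces (u = F, t = F, p = T) or (u = F, t = T, p = T), and p ∨ ((u → ¬t) ∧ (¬p → u)) holds there. Either way p ∨ ((u → ¬t) ∧ (¬p → u)) holds.

Converse. This fails. Under u = T, t = F, p = F, the left side is false but the right side is true.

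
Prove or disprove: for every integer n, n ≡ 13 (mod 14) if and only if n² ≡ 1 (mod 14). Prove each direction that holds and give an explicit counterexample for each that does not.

(⇒) Suppose n ≡ 13 (mod 14). Write n = 14j + 13. Then (14j + 13)² = 196j² + 364j + 169 = 14(14j² + 26j + 12) + 1, so n² ≡ 1 (mod 14).

(⇐) This fails: take n = 1. Then 1² = 1 ≡ 1 (mod 14), yet 1 ≡ 1 (mod 14), not 13.

(⇒) holds; (⇐) fails.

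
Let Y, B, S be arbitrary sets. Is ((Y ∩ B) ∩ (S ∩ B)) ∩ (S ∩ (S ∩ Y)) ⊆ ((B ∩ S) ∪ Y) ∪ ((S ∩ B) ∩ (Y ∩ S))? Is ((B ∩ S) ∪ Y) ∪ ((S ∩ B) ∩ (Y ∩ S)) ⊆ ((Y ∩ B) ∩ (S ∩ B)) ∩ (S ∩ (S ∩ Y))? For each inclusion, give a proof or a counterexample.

Forward inclusion. Let x ∈ ((Y ∩ B) ∩ (S ∩ B)) ∩ (S ∩ (S ∩ Y)). Then x ∈ Y ∩ B ∩ S, from which x ∈ ((B ∩ S) ∪ Y) ∪ ((S ∩ B) ∩ (Y ∩ S)).

Reverse inclusion. This inclusion fails. Take Y = {1}, B = ∅, S = ∅; then 1 ∈ ((B ∩ S) ∪ Y) ∪ ((S ∩ B) ∩ (Y ∩ S)) but 1 ∉ ((Y ∩ B) ∩ (S ∩ B)) ∩ (S ∩ (S ∩ Y)).

Only the forward inclusion holds.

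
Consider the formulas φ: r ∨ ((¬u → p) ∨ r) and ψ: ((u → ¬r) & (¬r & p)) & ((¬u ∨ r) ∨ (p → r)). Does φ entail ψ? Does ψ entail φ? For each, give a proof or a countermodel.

[⇒] This fails. Under p = F, u = T, r = F, the left side is true but the right side is false.

[⇐] Assume the antecedent. If p is true, r ∨ ((¬u → p) ∨ r) reduces to true regardless of the other variables. If p is false, the antecedent cannot hold. Either way r ∨ ((¬u → p) ∨ r) holds.

Only the reverse direction holds.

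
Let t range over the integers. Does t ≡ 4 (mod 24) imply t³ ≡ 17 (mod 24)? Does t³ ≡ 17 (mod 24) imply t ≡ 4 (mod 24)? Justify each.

(⟹) This fails: take t = 4. Then 4 ≡ 4 (mod 24), but 4³ = 64 ≡ 16 (mod 24), not 17.

(⟸) This fails: take t = 17. Then 17³ = 4913 ≡ 17 (mod 24), yet 17 ≡ 17 (mod 24), not 4.

Neither direction holds.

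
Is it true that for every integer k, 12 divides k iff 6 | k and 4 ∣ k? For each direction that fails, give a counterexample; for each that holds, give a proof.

(⇒) If 12 ∣ k, write k = 12q. Since 12 = 2·6, k = 6·(2q), so 6 ∣ k; and since 12 = 3·4, k = 4·(3q), so 4 ∣ k.

(⇐) Suppose 6 ∣ k and 4 ∣ k. Any common multiple of 6 and 4 is a multiple of their lcm; here lcm(6, 4) = 6·4/gcd(6, 4) = 24/2 = 12, so 12 ∣ k.

Both directions hold.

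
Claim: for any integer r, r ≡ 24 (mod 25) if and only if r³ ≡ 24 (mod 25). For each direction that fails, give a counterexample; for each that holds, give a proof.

(→) Suppose r ≡ 24 (mod 25). Write r = 25j + 24. Then (25j + 24)³ = 15625j³ + 45000j² + 43200j + 13824 = 25(625j³ + 1800j² + 1728j + 552) + 24, so r³ ≡ 24 (mod 25).

(←) Conversely, suppose r³ ≡ 24 (mod 25). The only residue r in {0, …, 24} with r³ ≡ 24 (mod 25) is r = 24, so r ≡ 24 (mod 25).

Both directions hold; the statement is true.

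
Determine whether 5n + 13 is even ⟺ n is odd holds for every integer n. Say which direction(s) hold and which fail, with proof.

(⇒) Suppose 5n + 13 is even. Since 5 is odd, 5n and n have the same parity, so 5n + 13 ≡ n + 13 (mod 2). As 13 is odd, 5n + 13 is even exactly when n is odd. Thus n is odd.

(⇐) Conversely, suppose n is odd; write n = 2j + 1. Then 5n + 13 = 5·(2j + 1) + 13 = 2·5j + 18, which is even.

Equivalent; both directions hold.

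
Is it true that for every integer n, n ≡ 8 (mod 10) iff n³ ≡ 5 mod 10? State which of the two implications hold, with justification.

(→) This fails: take n = 8. Then 8 ≡ 8 (mod 10), but 8³ = 512 ≡ 2 (mod 10), not 5.

(←) This fails: take n = 5. Then 5³ = 125 ≡ 5 (mod 10), yet 5 ≡ 5 (mod 10), not 8.

Both directions fail.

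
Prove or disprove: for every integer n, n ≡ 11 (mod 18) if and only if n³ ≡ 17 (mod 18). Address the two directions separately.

(⇒) holds; (⇐) fails.

(⟸) This fails: take n = 5. Then 5³ = 125 ≡ 17 (mod 18), yet 5 ≡ 5 (mod 18), not 11.

(⟹) Suppose n ≡ 11 (mod 18). Write n = 18j + 11. Then (18j + 11)³ = 5832j³ + 10692j² + 6534j + 1331 = 18(324j³ + 594j² + 363j + 73) + 17, so n³ ≡ 17 (mod 18).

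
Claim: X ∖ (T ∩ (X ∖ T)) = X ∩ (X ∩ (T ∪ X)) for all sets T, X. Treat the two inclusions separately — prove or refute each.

The two sets are equal.

Forward inclusion. Let x ∈ X ∖ (T ∩ (X ∖ T)). Then either x ∈ X and x ∉ T; or x ∈ T ∩ X. In each case x ∈ X ∩ (X ∩ (T ∪ X)), so X ∖ (T ∩ (X ∖ T)) ⊆ X ∩ (X ∩ (T ∪ X)).

Reverse inclusion. Let x ∈ X ∩ (X ∩ (T ∪ X)). Then either x ∈ X and x ∉ T; or x ∈ T ∩ X. In each case x ∈ X ∖ (T ∩ (X ∖ T)), so X ∩ (X ∩ (T ∪ X)) ⊆ X ∖ (T ∩ (X ∖ T)).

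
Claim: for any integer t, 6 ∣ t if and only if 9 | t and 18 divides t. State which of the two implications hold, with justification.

Not equivalent: only (⇐) holds.

(→) This fails: take t = 6. Certainly 6 ∣ 6, but 9 ∤ 6.

(←) Suppose 9 ∣ t and 18 ∣ t. Any common multiple of 9 and 18 is a multiple of their lcm; here lcm(9, 18) = 9·18/gcd(9, 18) = 162/9 = 18, so 18 ∣ t. Since 6 ∣ 18, it follows that 6 ∣ t.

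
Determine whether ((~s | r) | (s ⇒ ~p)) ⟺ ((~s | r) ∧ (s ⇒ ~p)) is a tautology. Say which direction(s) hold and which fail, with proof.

Not equivalent: only (⇐) holds.

Forward direction. This fails. Under p = F, r = F, s = T, the left side is true but the right side is false.

Converse. Assume the antecedent. If p is true, the antecedent forces (p = T, r = F, s = F) or (p = T, r = T, s = F), and (~s | r) | (s ⇒ ~p) holds there. If p is false, (~s | r) | (s ⇒ ~p) reduces to true regardless of the other variables. Either way (~s | r) | (s ⇒ ~p) holds.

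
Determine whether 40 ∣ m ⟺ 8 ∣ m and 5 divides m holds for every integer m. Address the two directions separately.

(⟹) If 40 ∣ m, write m = 40q. Since 40 = 5·8, m = 8·(5q), so 8 ∣ m; and since 40 = 8·5, m = 5·(8q), so 5 ∣ m.

(⟸) Suppose 8 ∣ m and 5 ∣ m. Any common multiple of 8 and 5 is a multiple of their lcm; here gcd(8, 5) = 1, so lcm(8, 5) = 8·5 = 40, so 40 ∣ m.

Both implications hold.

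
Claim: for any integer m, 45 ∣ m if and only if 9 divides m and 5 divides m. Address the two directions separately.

Both directions hold; the statement is true.

(→) If 45 ∣ m, write m = 45q. Since 45 = 5·9, m = 9·(5q), so 9 ∣ m; and since 45 = 9·5, m = 5·(9q), so 5 ∣ m.

(←) Suppose 9 ∣ m and 5 ∣ m. Any common multiple of 9 and 5 is a multiple of their lcm; here gcd(9, 5) = 1, so lcm(9, 5) = 9·5 = 45, so 45 ∣ m.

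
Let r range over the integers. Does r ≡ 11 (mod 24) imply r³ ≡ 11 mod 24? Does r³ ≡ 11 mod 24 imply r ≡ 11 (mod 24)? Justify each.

Converse. Suppose r³ ≡ 11 (mod 24). The only residue r in {0, …, 23} with r³ ≡ 11 (mod 24) is r = 11, so r ≡ 11 (mod 24).

Forward direction. Suppose r ≡ 11 (mod 24). Write r = 24j + 11. Then (24j + 11)³ = 13824j³ + 19008j² + 8712j + 1331 = 24(576j³ + 792j² + 363j + 55) + 11, so r³ ≡ 11 (mod 24).

Equivalent; both directions hold.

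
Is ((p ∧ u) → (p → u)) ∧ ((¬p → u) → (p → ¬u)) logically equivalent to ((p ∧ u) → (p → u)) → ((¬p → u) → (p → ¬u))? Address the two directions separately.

Equivalent; both directions hold.

(→) Assume the antecedent. If p is true, the antecedent forces (p = T, u = F), and the consequent holds there. If p is false, the consequent reduces to true regardless of the other variables. Either way the consequent holds.

(←) Assume the antecedent. If p is true, the antecedent forces (p = T, u = F), and the consequent holds there. If p is false, the consequent reduces to true regardless of the other variables. Either way the consequent holds.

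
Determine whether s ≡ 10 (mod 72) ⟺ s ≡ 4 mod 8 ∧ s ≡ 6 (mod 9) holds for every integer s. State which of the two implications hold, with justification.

Neither direction holds.

(⟹) This fails: s = 10 gives 10 ≡ 10 (mod 72) but 10 ≡ 2 (mod 8), so the conjunction on the right does not hold.

(⟸) This fails: s = 60 satisfies both congruences on the right (60 ≡ 4 mod 8 and 60 ≡ 6 mod 9) yet 60 ≡ 60 (mod 72), not 10.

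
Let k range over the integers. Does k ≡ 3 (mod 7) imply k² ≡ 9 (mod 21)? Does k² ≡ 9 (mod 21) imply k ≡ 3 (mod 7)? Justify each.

(⇒) This fails: take k = 10. Then 10 ≡ 3 (mod 7), but 10² = 100 ≡ 16 (mod 21), not 9.

(⇐) This fails: take k = 18. Then 18² = 324 ≡ 9 (mod 21), yet 18 ≡ 4 (mod 7), not 3.

Both directions fail.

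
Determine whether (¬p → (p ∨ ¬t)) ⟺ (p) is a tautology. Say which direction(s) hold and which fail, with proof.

Only the reverse direction holds.

(⟹) This fails. Under p = F, t = F, the left side is true but the right side is false.

(⟸) Assume the antecedent. If p is true, ¬p → (p ∨ ¬t) reduces to true regardless of the other variables. If p is false, the antecedent cannot hold. Either way ¬p → (p ∨ ¬t) holds.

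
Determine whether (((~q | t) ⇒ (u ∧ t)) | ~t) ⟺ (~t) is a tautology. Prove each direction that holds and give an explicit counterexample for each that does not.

Only the converse holds.

(→) This fails. Under t = T, u = T, q = F, the left side is true but the right side is false.

(←) Assume the antecedent. If t is true, the antecedent cannot hold. If t is false, ((~q | t) ⇒ (u ∧ t)) | ~t reduces to true regardless of the other variables. Either way ((~q | t) ⇒ (u ∧ t)) | ~t holds.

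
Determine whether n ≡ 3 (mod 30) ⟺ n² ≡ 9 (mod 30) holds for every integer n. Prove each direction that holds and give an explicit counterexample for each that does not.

Only the forward direction holds.

(⟹) Suppose n ≡ 3 (mod 30). Write n = 30j + 3. Then (30j + 3)² = 900j² + 180j + 9 = 30(30j² + 6j) + 9, so n² ≡ 9 (mod 30).

(⟸) This fails: take n = 27. Then 27² = 729 ≡ 9 (mod 30), yet 27 ≡ 27 (mod 30), not 3.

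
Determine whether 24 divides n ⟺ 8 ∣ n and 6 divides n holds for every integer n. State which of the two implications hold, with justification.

(→) If 24 ∣ n, write n = 24q. Since 24 = 3·8, n = 8·(3q), so 8 ∣ n; and since 24 = 4·6, n = 6·(4q), so 6 ∣ n.

(←) Suppose 8 ∣ n and 6 ∣ n. Any common multiple of 8 and 6 is a multiple of their lcm; here lcm(8, 6) = 8·6/gcd(8, 6) = 48/2 = 24, so 24 ∣ n.

Both directions hold; the statement is true.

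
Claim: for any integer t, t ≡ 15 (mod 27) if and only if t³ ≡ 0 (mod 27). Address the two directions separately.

(⇒) holds; (⇐) fails.

(⟹) Suppose t ≡ 15 (mod 27). Write t = 27j + 15. Then (27j + 15)³ = 19683j³ + 32805j² + 18225j + 3375 = 27(729j³ + 1215j² + 675j + 125) + 0, so t³ ≡ 0 (mod 27).

(⟸) This fails: take t = 0. Then 0³ = 0 ≡ 0 (mod 27), yet 0 ≡ 0 (mod 27), not 15.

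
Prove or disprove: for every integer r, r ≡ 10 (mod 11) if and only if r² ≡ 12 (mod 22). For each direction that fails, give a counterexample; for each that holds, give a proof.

Neither direction holds.

(⟹) This fails: take r = 21. Then 21 ≡ 10 (mod 11), but 21² = 441 ≡ 1 (mod 22), not 12.

(⟸) This fails: take r = 12. Then 12² = 144 ≡ 12 (mod 22), yet 12 ≡ 1 (mod 11), not 10.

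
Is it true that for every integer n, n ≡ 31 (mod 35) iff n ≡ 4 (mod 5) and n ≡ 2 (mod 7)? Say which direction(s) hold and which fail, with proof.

Neither implication holds.

(⟹) This fails: n = 31 gives 31 ≡ 31 (mod 35) but 31 ≡ 1 (mod 5), so the conjunction on the right does not hold.

(⟸) This fails: n = 9 satisfies both congruences on the right (9 ≡ 4 mod 5 and 9 ≡ 2 mod 7) yet 9 ≡ 9 (mod 35), not 31.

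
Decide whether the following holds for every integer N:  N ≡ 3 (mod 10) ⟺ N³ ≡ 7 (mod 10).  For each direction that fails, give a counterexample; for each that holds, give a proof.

The biconditional holds.

Forward direction. Suppose N ≡ 3 (mod 10). Write N = 10j + 3. Then (10j + 3)³ = 1000j³ + 900j² + 270j + 27 = 10(100j³ + 90j² + 27j + 2) + 7, so N³ ≡ 7 (mod 10).

Converse. Suppose N³ ≡ 7 (mod 10). The only residue r in {0, …, 9} with r³ ≡ 7 (mod 10) is r = 3, so N ≡ 3 (mod 10).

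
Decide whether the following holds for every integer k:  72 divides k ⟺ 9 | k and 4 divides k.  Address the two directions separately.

Only the forward implication holds.

(⇒) If 72 ∣ k, write k = 72q. Since 72 = 8·9, k = 9·(8q), so 9 ∣ k; and since 72 = 18·4, k = 4·(18q), so 4 ∣ k.

(⇐) This fails: take k = 36. Both 9 ∣ 36 and 4 ∣ 36, yet 36 is not a multiple of 72 (since 36 = 0·72 + 36), so 72 ∤ 36.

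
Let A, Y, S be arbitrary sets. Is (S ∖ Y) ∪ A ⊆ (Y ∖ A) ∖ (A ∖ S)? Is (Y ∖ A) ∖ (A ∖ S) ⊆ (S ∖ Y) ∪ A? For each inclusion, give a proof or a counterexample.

(⟹) This inclusion fails. Take A = {1}, Y = ∅, S = ∅; then 1 ∈ (S ∖ Y) ∪ A but 1 ∉ (Y ∖ A) ∖ (A ∖ S).

(⟸) This inclusion fails. Take A = ∅, Y = {1}, S = ∅; then 1 ∈ (Y ∖ A) ∖ (A ∖ S) but 1 ∉ (S ∖ Y) ∪ A.

(⊆) fails and (⊇) fails.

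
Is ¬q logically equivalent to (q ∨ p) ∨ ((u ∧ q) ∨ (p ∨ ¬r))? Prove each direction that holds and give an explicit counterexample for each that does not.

(⟹) This fails. Under r = T, p = F, u = F, q = F, the left side is true but the right side is false.

(⟸) This fails. Under r = F, p = F, u = F, q = T, the left side is false but the right side is true.

Neither direction holds.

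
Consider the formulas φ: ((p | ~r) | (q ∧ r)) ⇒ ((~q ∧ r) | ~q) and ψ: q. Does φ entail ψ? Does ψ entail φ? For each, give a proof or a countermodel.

Neither implication holds.

[⇒] This fails. Under p = F, r = F, q = F, the left side is true but the right side is false.

[⇐] This fails. Under p = F, r = F, q = T, the left side is false but the right side is true.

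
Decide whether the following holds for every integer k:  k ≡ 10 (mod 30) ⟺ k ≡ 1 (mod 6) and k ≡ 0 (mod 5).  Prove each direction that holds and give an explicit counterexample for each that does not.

(⟹) This fails: k = 10 gives 10 ≡ 10 (mod 30) but 10 ≡ 4 (mod 6), so the conjunction on the right does not hold.

(⟸) This fails: k = 25 satisfies both congruences on the right (25 ≡ 1 mod 6 and 25 ≡ 0 mod 5) yet 25 ≡ 25 (mod 30), not 10.

Neither implication holds.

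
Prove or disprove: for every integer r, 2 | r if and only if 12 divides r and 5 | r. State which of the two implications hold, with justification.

[⇒] This fails: take r = 2. Certainly 2 ∣ 2, but 12 ∤ 2.

[⇐] Suppose 12 ∣ r and 5 ∣ r. Any common multiple of 12 and 5 is a multiple of their lcm; here gcd(12, 5) = 1, so lcm(12, 5) = 12·5 = 60, so 60 ∣ r. Since 2 ∣ 60, it follows that 2 ∣ r.

Not equivalent: only (⇐) holds.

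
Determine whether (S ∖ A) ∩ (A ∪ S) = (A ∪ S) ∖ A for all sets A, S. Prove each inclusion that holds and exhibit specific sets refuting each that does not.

Both inclusions hold.

(⊇) Let x ∈ (A ∪ S) ∖ A. Then x ∈ S and x ∉ A, from which x ∈ (S ∖ A) ∩ (A ∪ S).

(⊆) Let x ∈ (S ∖ A) ∩ (A ∪ S). Then x ∈ S and x ∉ A, from which x ∈ (A ∪ S) ∖ A.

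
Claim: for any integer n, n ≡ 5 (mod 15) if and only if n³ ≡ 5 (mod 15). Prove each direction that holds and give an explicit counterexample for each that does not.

(⟹) Suppose n ≡ 5 (mod 15). Write n = 15j + 5. Then (15j + 5)³ = 3375j³ + 3375j² + 1125j + 125 = 15(225j³ + 225j² + 75j + 8) + 5, so n³ ≡ 5 (mod 15).

(⟸) Conversely, suppose n³ ≡ 5 (mod 15). The only residue r in {0, …, 14} with r³ ≡ 5 (mod 15) is r = 5, so n ≡ 5 (mod 15).

The biconditional holds.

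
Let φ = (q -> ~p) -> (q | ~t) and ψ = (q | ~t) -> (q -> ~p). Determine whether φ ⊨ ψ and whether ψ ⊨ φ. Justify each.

Both directions fail.

[⇒] This fails. Under q = T, p = T, t = F, the left side is true but the right side is false.

[⇐] This fails. Under q = F, p = F, t = T, the left side is false but the right side is true.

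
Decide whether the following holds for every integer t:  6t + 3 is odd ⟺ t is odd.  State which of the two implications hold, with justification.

(⇒) fails; (⇐) holds.

(⇒) This fails: take t = 2. Then 6t + 3 = 15, which is odd, yet t = 2 is even, not odd.

(⇐) Suppose t is odd. Since 6 is even, 6t is even for every t, so 6t + 3 has the same parity as 3, which is odd. Hence 6t + 3 is odd.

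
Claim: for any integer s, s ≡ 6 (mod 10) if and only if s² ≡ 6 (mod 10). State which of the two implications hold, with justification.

[⇒] Suppose s ≡ 6 (mod 10). Write s = 10j + 6. Then (10j + 6)² = 100j² + 120j + 36 = 10(10j² + 12j + 3) + 6, so s² ≡ 6 (mod 10).

[⇐] This fails: take s = 4. Then 4² = 16 ≡ 6 (mod 10), yet 4 ≡ 4 (mod 10), not 6.

(⇒) holds; (⇐) fails.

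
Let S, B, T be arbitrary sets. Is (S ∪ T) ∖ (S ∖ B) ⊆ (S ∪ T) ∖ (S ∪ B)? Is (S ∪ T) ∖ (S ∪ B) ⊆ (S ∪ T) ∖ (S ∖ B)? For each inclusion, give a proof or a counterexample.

(⊆) fails; (⊇) holds.

(⟸) Let x ∈ (S ∪ T) ∖ (S ∪ B). Then x ∈ T and x ∉ S, B, from which x ∈ (S ∪ T) ∖ (S ∖ B).

(⟹) This inclusion fails. Take S = {1}, B = {1}, T = ∅; then 1 ∈ (S ∪ T) ∖ (S ∖ B) but 1 ∉ (S ∪ T) ∖ (S ∪ B).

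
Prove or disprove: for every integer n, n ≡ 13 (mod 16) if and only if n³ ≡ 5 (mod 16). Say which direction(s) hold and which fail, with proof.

(⟹) Suppose n ≡ 13 (mod 16). Write n = 16j + 13. Then (16j + 13)³ = 4096j³ + 9984j² + 8112j + 2197 = 16(256j³ + 624j² + 507j + 137) + 5, so n³ ≡ 5 (mod 16).

(⟸) Conversely, suppose n³ ≡ 5 (mod 16). The only residue r in {0, …, 15} with r³ ≡ 5 (mod 16) is r = 13, so n ≡ 13 (mod 16).

Equivalent; both directions hold.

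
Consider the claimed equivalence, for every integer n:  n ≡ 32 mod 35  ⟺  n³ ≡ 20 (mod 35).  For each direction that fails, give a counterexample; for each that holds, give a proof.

(→) This fails: take n = 32. Then 32 ≡ 32 (mod 35), but 32³ = 32768 ≡ 8 (mod 35), not 20.

(←) This fails: take n = 5. Then 5³ = 125 ≡ 20 (mod 35), yet 5 ≡ 5 (mod 35), not 32.

Both directions fail.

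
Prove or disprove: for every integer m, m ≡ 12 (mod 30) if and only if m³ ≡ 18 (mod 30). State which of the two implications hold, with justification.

The biconditional holds.

(→) Suppose m ≡ 12 (mod 30). Write m = 30j + 12. Then (30j + 12)³ = 27000j³ + 32400j² + 12960j + 1728 = 30(900j³ + 1080j² + 432j + 57) + 18, so m³ ≡ 18 (mod 30).

(←) Conversely, suppose m³ ≡ 18 (mod 30). The only residue r in {0, …, 29} with r³ ≡ 18 (mod 30) is r = 12, so m ≡ 12 (mod 30).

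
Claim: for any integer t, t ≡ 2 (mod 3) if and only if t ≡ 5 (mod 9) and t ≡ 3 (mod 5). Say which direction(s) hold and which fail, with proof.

(⟸) If t ≡ 5 (mod 9) and t ≡ 3 (mod 5), then by the Chinese remainder theorem t ≡ 23 (mod 45). Since 23 ≡ 2 (mod 3) and 3 ∣ 45, we get t ≡ 2 (mod 3).

(⟹) This fails: t = 32 gives 32 ≡ 2 (mod 3) but 32 ≡ 2 (mod 5), so the conjunction on the right does not hold.

Not equivalent: only (⇐) holds.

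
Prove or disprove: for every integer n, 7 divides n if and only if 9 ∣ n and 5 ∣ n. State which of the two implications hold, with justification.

(⇒) fails and (⇐) fails.

[⇒] This fails: take n = 7. Certainly 7 ∣ 7, but 9 ∤ 7.

[⇐] This fails: take n = 45. Both 9 ∣ 45 and 5 ∣ 45, yet 45 is not a multiple of 7 (since 45 = 6·7 + 3), so 7 ∤ 45.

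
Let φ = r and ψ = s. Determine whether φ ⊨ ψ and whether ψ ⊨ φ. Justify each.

Neither implication holds.

(⟹) This fails. Under r = T, s = F, the left side is true but the right side is false.

(⟸) This fails. Under r = F, s = T, the left side is false but the right side is true.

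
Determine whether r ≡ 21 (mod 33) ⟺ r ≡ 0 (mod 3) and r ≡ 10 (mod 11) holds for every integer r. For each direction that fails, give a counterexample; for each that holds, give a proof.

Both directions hold.

[⇒] Suppose r ≡ 21 (mod 33); write r = 33j + 21. Since 3 ∣ 33, reducing mod 3 gives r ≡ 21 ≡ 0 (mod 3); since 11 ∣ 33, reducing mod 11 gives r ≡ 21 ≡ 10 (mod 11).

[⇐] Conversely, if r ≡ 0 (mod 3) and r ≡ 10 (mod 11), then by the Chinese remainder theorem r ≡ 21 (mod 33). This is exactly r ≡ 21 (mod 33).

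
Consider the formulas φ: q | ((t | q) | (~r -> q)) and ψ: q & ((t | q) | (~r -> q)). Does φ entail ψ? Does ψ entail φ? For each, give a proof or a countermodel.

(⇒) fails; (⇐) holds.

(⇒) This fails. Under t = T, r = F, q = F, the left side is true but the right side is false.

(⇐) Assume the antecedent. If t is true, q | ((t | q) | (~r -> q)) reduces to true regardless of the other variables. If t is false, the antecedent forces (t = F, r = F, q = T) or (t = F, r = T, q = T), and q | ((t | q) | (~r -> q)) holds there. Either way q | ((t | q) | (~r -> q)) holds.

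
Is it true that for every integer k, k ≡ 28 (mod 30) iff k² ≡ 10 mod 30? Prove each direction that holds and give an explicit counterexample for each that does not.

Both directions fail.

[⇒] This fails: take k = 28. Then 28 ≡ 28 (mod 30), but 28² = 784 ≡ 4 (mod 30), not 10.

[⇐] This fails: take k = 10. Then 10² = 100 ≡ 10 (mod 30), yet 10 ≡ 10 (mod 30), not 28.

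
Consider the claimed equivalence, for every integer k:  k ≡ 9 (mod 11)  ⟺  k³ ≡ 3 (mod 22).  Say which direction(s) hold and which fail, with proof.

(⟸) The residues r modulo 22 with r³ ≡ 3 (mod 22) are exactly {9}, and each is ≡ 9 (mod 11).

(⟹) This fails: take k = 20. Then 20 ≡ 9 (mod 11), but 20³ = 8000 ≡ 14 (mod 22), not 3.

Only the reverse direction holds.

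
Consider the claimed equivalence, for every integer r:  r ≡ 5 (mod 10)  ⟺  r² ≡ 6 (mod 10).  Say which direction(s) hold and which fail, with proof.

[⇒] This fails: take r = 5. Then 5 ≡ 5 (mod 10), but 5² = 25 ≡ 5 (mod 10), not 6.

[⇐] This fails: take r = 4. Then 4² = 16 ≡ 6 (mod 10), yet 4 ≡ 4 (mod 10), not 5.

Both directions fail.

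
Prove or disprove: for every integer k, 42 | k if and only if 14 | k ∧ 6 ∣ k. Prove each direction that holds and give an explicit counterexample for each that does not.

(⟹) If 42 ∣ k, write k = 42q. Since 42 = 3·14, k = 14·(3q), so 14 ∣ k; and since 42 = 7·6, k = 6·(7q), so 6 ∣ k.

(⟸) Suppose 14 ∣ k and 6 ∣ k. Any common multiple of 14 and 6 is a multiple of their lcm; here lcm(14, 6) = 14·6/gcd(14, 6) = 84/2 = 42, so 42 ∣ k.

Equivalent; both directions hold.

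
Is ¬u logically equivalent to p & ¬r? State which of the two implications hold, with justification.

(⇒) This fails. Under u = F, r = F, p = F, the left side is true but the right side is false.

(⇐) This fails. Under u = T, r = F, p = T, the left side is false but the right side is true.

Neither implication holds.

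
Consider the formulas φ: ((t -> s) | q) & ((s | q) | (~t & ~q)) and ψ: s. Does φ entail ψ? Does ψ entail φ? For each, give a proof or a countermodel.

(⇒) fails; (⇐) holds.

[⇐] Assume the antecedent. If t is true, the antecedent forces (t = T, q = F, s = T) or (t = T, q = T, s = T), and the consequent holds there. If t is false, the consequent reduces to true regardless of the other variables. Either way the consequent holds.

[⇒] This fails. Under t = F, q = F, s = F, the left side is true but the right side is false.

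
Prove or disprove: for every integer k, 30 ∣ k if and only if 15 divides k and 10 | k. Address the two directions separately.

(⟸) Suppose 15 ∣ k and 10 ∣ k. Any common multiple of 15 and 10 is a multiple of their lcm; here lcm(15, 10) = 15·10/gcd(15, 10) = 150/5 = 30, so 30 ∣ k.

(⟹) If 30 ∣ k, write k = 30q. Since 30 = 2·15, k = 15·(2q), so 15 ∣ k; and since 30 = 3·10, k = 10·(3q), so 10 ∣ k.

Both implications hold.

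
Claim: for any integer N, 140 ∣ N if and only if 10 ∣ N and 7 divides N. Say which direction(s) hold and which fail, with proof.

(→) If 140 ∣ N, write N = 140q. Since 140 = 14·10, N = 10·(14q), so 10 ∣ N; and since 140 = 20·7, N = 7·(20q), so 7 ∣ N.

(←) This fails: take N = 70. Both 10 ∣ 70 and 7 ∣ 70, yet 70 is not a multiple of 140 (since 70 = 0·140 + 70), so 140 ∤ 70.

Only the forward implication holds.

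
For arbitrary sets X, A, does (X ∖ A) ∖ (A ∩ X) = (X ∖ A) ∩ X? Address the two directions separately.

Both inclusions hold.

Forward inclusion. Let x ∈ (X ∖ A) ∖ (A ∩ X). Then x ∈ X and x ∉ A, from which x ∈ (X ∖ A) ∩ X.

Reverse inclusion. Let x ∈ (X ∖ A) ∩ X. Then x ∈ X and x ∉ A, from which x ∈ (X ∖ A) ∖ (A ∩ X).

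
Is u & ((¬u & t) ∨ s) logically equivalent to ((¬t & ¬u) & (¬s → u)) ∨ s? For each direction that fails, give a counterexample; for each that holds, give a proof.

Only the forward direction holds.

(→) Assume the antecedent. If u is true, the antecedent forces (u = T, s = T, t = F) or (u = T, s = T, t = T), and ((¬t & ¬u) & (¬s → u)) ∨ s holds there. If u is false, the antecedent cannot hold. Either way ((¬t & ¬u) & (¬s → u)) ∨ s holds.

(←) This fails. Under u = F, s = T, t = F, the left side is false but the right side is true.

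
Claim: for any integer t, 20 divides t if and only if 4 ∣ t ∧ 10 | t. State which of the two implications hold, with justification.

Forward direction. If 20 ∣ t, write t = 20q. Since 20 = 5·4, t = 4·(5q), so 4 ∣ t; and since 20 = 2·10, t = 10·(2q), so 10 ∣ t.

Converse. Suppose 4 ∣ t and 10 ∣ t. Any common multiple of 4 and 10 is a multiple of their lcm; here lcm(4, 10) = 4·10/gcd(4, 10) = 40/2 = 20, so 20 ∣ t.

Both implications hold.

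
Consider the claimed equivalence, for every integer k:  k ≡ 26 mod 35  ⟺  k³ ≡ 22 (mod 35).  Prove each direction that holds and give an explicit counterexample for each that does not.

Forward direction. This fails: take k = 26. Then 26 ≡ 26 (mod 35), but 26³ = 17576 ≡ 6 (mod 35), not 22.

Converse. This fails: take k = 8. Then 8³ = 512 ≡ 22 (mod 35), yet 8 ≡ 8 (mod 35), not 26.

Both directions fail.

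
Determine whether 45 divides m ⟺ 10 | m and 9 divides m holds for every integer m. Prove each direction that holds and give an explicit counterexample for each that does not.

[⇐] Suppose 10 ∣ m and 9 ∣ m. Any common multiple of 10 and 9 is a multiple of their lcm; here gcd(10, 9) = 1, so lcm(10, 9) = 10·9 = 90, so 90 ∣ m. Since 45 ∣ 90, it follows that 45 ∣ m.

[⇒] This fails: take m = 45. Certainly 45 ∣ 45, but 10 ∤ 45.

Only the reverse direction holds.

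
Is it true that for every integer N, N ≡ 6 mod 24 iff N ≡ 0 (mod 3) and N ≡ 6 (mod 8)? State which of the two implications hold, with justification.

(⇐) If N ≡ 0 (mod 3) and N ≡ 6 (mod 8), then by the Chinese remainder theorem N ≡ 6 (mod 24). This is exactly N ≡ 6 (mod 24).

(⇒) Suppose N ≡ 6 (mod 24); write N = 24j + 6. Since 3 ∣ 24, reducing mod 3 gives N ≡ 6 ≡ 0 (mod 3); since 8 ∣ 24, reducing mod 8 gives N ≡ 6 (mod 8).

Equivalent; both directions hold.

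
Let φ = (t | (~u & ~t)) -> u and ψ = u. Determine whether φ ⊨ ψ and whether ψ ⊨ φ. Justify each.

Forward direction. Assume the antecedent. If u is true, u reduces to true regardless of the other variables. If u is false, the antecedent cannot hold. Either way u holds.

Converse. Assume the antecedent. If u is true, (t | (~u & ~t)) -> u reduces to true regardless of the other variables. If u is false, the antecedent cannot hold. Either way (t | (~u & ~t)) -> u holds.

Both directions hold; the statement is true.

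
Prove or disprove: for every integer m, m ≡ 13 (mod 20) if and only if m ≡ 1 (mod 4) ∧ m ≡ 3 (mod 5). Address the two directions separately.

Both directions hold.

(⟹) Suppose m ≡ 13 (mod 20); write m = 20j + 13. Since 4 ∣ 20, reducing mod 4 gives m ≡ 13 ≡ 1 (mod 4); since 5 ∣ 20, reducing mod 5 gives m ≡ 13 ≡ 3 (mod 5).

(⟸) Conversely, if m ≡ 1 (mod 4) and m ≡ 3 (mod 5), then by the Chinese remainder theorem m ≡ 13 (mod 20). This is exactly m ≡ 13 (mod 20).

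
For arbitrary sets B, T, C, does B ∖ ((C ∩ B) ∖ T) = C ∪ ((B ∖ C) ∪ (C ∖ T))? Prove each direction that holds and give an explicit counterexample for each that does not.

Only the forward inclusion holds.

(⊆) Let x ∈ B ∖ ((C ∩ B) ∖ T). Then either x ∈ B and x ∉ T, C; or x ∈ B ∩ T and x ∉ C; or x ∈ B ∩ T ∩ C. In each case x ∈ C ∪ ((B ∖ C) ∪ (C ∖ T)), so B ∖ ((C ∩ B) ∖ T) ⊆ C ∪ ((B ∖ C) ∪ (C ∖ T)).

(⊇) This inclusion fails. Take B = ∅, T = ∅, C = {1}; then 1 ∈ C ∪ ((B ∖ C) ∪ (C ∖ T)) but 1 ∉ B ∖ ((C ∩ B) ∖ T).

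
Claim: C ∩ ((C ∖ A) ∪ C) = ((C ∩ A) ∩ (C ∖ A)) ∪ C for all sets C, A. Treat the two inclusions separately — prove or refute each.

(⟹) Let x ∈ C ∩ ((C ∖ A) ∪ C). Then either x ∈ C and x ∉ A; or x ∈ C ∩ A. In each case x ∈ ((C ∩ A) ∩ (C ∖ A)) ∪ C, so C ∩ ((C ∖ A) ∪ C) ⊆ ((C ∩ A) ∩ (C ∖ A)) ∪ C.

(⟸) Let x ∈ ((C ∩ A) ∩ (C ∖ A)) ∪ C. Then either x ∈ C and x ∉ A; or x ∈ C ∩ A. In each case x ∈ C ∩ ((C ∖ A) ∪ C), so ((C ∩ A) ∩ (C ∖ A)) ∪ C ⊆ C ∩ ((C ∖ A) ∪ C).

Both inclusions hold.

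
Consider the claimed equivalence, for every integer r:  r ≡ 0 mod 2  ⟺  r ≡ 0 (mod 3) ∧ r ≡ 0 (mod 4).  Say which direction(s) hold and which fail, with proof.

Only the reverse direction holds.

Forward direction. This fails: r = 2 gives 2 ≡ 0 (mod 2) but 2 ≡ 2 (mod 3), so the conjunction on the right does not hold.

Converse. If r ≡ 0 (mod 3) and r ≡ 0 (mod 4), then by the Chinese remainder theorem r ≡ 0 (mod 12). Since 0 ≡ 0 (mod 2) and 2 ∣ 12, we get r ≡ 0 (mod 2).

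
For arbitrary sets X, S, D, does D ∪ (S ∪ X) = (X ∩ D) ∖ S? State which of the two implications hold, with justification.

(⟹) This inclusion fails. Take X = {1}, S = ∅, D = ∅; then 1 ∈ D ∪ (S ∪ X) but 1 ∉ (X ∩ D) ∖ S.

(⟸) Let x ∈ (X ∩ D) ∖ S. Then x ∈ X ∩ D and x ∉ S, from which x ∈ D ∪ (S ∪ X).

(⊆) fails; (⊇) holds.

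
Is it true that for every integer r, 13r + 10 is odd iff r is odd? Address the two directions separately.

Forward direction. Suppose 13r + 10 is odd. Since 13 is odd, 13r and r have the same parity, so 13r + 10 ≡ r + 10 (mod 2). As 10 is even, 13r + 10 is odd exactly when r is odd. Thus r is odd.

Converse. Suppose r is odd; write r = 2j + 1. Then 13r + 10 = 13·(2j + 1) + 10 = 2·13j + 23, which is odd.

Both implications hold.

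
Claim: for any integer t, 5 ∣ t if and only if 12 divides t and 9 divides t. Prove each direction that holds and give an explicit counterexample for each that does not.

(⇒) This fails: take t = 5. Certainly 5 ∣ 5, but 12 ∤ 5.

(⇐) This fails: take t = 36. Both 12 ∣ 36 and 9 ∣ 36, yet 36 is not a multiple of 5 (since 36 = 7·5 + 1), so 5 ∤ 36.

Neither direction holds.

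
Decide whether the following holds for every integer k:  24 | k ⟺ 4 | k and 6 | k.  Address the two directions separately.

[⇒] If 24 ∣ k, write k = 24q. Since 24 = 6·4, k = 4·(6q), so 4 ∣ k; and since 24 = 4·6, k = 6·(4q), so 6 ∣ k.

[⇐] This fails: take k = 12. Both 4 ∣ 12 and 6 ∣ 12, yet 12 is not a multiple of 24 (since 12 = 0·24 + 12), so 24 ∤ 12.

Not equivalent: only (⇒) holds.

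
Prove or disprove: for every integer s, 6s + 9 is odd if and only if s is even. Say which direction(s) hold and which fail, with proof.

[⇐] Suppose s is even. Since 6 is even, 6s is even for every s, so 6s + 9 has the same parity as 9, which is odd. Hence 6s + 9 is odd.

[⇒] This fails: take s = 5. Then 6s + 9 = 39, which is odd, yet s = 5 is odd, not even.

(⇒) fails; (⇐) holds.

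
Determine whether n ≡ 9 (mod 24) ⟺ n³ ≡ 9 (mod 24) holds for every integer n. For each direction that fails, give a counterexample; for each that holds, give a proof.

Both directions hold.

(→) Suppose n ≡ 9 (mod 24). Write n = 24j + 9. Then (24j + 9)³ = 13824j³ + 15552j² + 5832j + 729 = 24(576j³ + 648j² + 243j + 30) + 9, so n³ ≡ 9 (mod 24).

(←) Conversely, suppose n³ ≡ 9 (mod 24). The only residue r in {0, …, 23} with r³ ≡ 9 (mod 24) is r = 9, so n ≡ 9 (mod 24).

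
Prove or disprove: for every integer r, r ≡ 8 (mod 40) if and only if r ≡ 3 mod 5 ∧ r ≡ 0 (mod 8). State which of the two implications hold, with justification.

(⇒) Suppose r ≡ 8 (mod 40); write r = 40j + 8. Since 5 ∣ 40, reducing mod 5 gives r ≡ 8 ≡ 3 (mod 5); since 8 ∣ 40, reducing mod 8 gives r ≡ 8 ≡ 0 (mod 8).

(⇐) Conversely, if r ≡ 3 (mod 5) and r ≡ 0 (mod 8), then by the Chinese remainder theorem r ≡ 8 (mod 40). This is exactly r ≡ 8 (mod 40).

Both directions hold.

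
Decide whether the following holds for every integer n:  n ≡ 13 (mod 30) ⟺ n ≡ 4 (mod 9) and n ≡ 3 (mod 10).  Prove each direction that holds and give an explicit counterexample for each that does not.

(⇒) fails; (⇐) holds.

(⟹) This fails: n = 73 gives 73 ≡ 13 (mod 30) but 73 ≡ 1 (mod 9), so the conjunction on the right does not hold.

(⟸) Conversely, if n ≡ 4 (mod 9) and n ≡ 3 (mod 10), then by the Chinese remainder theorem n ≡ 13 (mod 90). Since 13 ≡ 13 (mod 30) and 30 ∣ 90, we get n ≡ 13 (mod 30).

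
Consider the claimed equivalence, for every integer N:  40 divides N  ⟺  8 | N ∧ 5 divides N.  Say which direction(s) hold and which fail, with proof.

(⇒) If 40 ∣ N, write N = 40q. Since 40 = 5·8, N = 8·(5q), so 8 ∣ N; and since 40 = 8·5, N = 5·(8q), so 5 ∣ N.

(⇐) Suppose 8 ∣ N and 5 ∣ N. Any common multiple of 8 and 5 is a multiple of their lcm; here gcd(8, 5) = 1, so lcm(8, 5) = 8·5 = 40, so 40 ∣ N.

Equivalent; both directions hold.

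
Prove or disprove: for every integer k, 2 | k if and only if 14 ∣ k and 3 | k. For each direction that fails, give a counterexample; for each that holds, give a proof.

Not equivalent: only (⇐) holds.

[⇒] This fails: take k = 2. Certainly 2 ∣ 2, but 14 ∤ 2.

[⇐] Suppose 14 ∣ k and 3 ∣ k. Any common multiple of 14 and 3 is a multiple of their lcm; here gcd(14, 3) = 1, so lcm(14, 3) = 14·3 = 42, so 42 ∣ k. Since 2 ∣ 42, it follows that 2 ∣ k.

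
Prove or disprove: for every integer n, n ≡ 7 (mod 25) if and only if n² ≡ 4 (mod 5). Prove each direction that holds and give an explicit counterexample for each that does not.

(⟹) Suppose n ≡ 7 (mod 25). Then n² ≡ 7² = 49 (mod 25), and since 5 ∣ 25, also n² ≡ 4 (mod 5).

(⟸) This fails: take n = 2. Then 2² = 4 ≡ 4 (mod 5), yet 2 ≡ 2 (mod 25), not 7.

The forward direction holds; the converse fails.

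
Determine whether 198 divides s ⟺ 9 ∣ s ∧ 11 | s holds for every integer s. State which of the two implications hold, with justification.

(→) If 198 ∣ s, write s = 198q. Since 198 = 22·9, s = 9·(22q), so 9 ∣ s; and since 198 = 18·11, s = 11·(18q), so 11 ∣ s.

(←) This fails: take s = 99. Both 9 ∣ 99 and 11 ∣ 99, yet 99 is not a multiple of 198 (since 99 = 0·198 + 99), so 198 ∤ 99.

(⇒) holds; (⇐) fails.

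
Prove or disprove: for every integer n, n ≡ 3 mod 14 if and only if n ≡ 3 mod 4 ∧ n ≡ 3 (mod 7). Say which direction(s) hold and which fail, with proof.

(⟸) If n ≡ 3 (mod 4) and n ≡ 3 (mod 7), then by the Chinese remainder theorem n ≡ 3 (mod 28). Since 3 ≡ 3 (mod 14) and 14 ∣ 28, we get n ≡ 3 (mod 14).

(⟹) This fails: n = 17 gives 17 ≡ 3 (mod 14) but 17 ≡ 1 (mod 4), so the conjunction on the right does not hold.

(⇒) fails; (⇐) holds.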